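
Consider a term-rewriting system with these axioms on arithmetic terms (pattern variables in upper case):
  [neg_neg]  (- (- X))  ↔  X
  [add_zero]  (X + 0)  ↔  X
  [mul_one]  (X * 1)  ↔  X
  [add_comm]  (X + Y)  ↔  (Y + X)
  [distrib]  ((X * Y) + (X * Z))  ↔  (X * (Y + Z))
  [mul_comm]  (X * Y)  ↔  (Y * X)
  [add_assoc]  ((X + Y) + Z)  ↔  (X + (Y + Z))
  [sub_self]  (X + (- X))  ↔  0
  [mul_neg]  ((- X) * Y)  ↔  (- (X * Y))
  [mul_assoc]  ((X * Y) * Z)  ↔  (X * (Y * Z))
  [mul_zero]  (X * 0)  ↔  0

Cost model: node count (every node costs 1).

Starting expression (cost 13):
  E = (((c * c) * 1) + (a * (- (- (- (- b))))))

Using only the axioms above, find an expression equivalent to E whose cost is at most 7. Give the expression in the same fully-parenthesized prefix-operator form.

((c * c) + (a * b))   [cost 7]

1. [neg_neg →] (- (- (- b)))  →  (- b);  E = (((c * c) * 1) + (a * (- (- b))))
2. [neg_neg →] (- (- b))  →  b;  E = (((c * c) * 1) + (a * b))
3. [mul_one →] ((c * c) * 1)  →  (c * c);  cost 7 ≤ 7, done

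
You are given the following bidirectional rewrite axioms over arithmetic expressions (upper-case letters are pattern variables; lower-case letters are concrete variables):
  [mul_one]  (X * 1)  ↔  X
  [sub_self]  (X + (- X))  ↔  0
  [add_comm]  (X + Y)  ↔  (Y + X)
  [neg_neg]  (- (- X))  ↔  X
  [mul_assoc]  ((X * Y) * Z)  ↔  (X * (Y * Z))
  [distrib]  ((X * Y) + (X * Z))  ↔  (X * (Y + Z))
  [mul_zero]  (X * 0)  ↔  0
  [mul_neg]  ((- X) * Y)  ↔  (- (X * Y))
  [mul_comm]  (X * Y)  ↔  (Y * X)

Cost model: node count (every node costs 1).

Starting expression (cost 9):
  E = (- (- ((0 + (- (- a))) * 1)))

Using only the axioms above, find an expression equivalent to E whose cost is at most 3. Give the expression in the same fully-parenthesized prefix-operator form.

(0 + a)   [cost 3]

(1) (- (- ((0 + (- (- a))) * 1)))  =[neg_neg →]=  ((0 + (- (- a))) * 1)
(2) ((0 + (- (- a))) * 1)  =[mul_one →]=  (0 + (- (- a)))
(3) (- (- a))  =[neg_neg →]=  a    ⊢ cost 3, within 3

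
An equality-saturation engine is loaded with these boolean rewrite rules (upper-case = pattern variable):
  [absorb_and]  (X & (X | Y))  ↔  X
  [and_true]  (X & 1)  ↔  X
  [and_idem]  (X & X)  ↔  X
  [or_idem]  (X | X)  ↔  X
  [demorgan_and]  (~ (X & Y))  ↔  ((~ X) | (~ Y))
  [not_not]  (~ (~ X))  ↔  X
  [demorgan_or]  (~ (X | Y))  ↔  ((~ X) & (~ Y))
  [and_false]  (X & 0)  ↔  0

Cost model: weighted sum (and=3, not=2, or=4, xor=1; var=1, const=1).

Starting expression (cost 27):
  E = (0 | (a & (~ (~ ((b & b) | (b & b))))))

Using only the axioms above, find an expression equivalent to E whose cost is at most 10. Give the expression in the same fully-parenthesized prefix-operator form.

(0 | (a & b))   [cost 10]

step 1: or_idem (→) rewrites ((b & b) | (b & b)) into (b & b), now (0 | (a & (~ (~ (b & b)))))
step 2: and_idem (→) rewrites (b & b) into b, now (0 | (a & (~ (~ b))))
step 3: not_not (→) rewrites (~ (~ b)) into b, reaching cost 10 (bound 10)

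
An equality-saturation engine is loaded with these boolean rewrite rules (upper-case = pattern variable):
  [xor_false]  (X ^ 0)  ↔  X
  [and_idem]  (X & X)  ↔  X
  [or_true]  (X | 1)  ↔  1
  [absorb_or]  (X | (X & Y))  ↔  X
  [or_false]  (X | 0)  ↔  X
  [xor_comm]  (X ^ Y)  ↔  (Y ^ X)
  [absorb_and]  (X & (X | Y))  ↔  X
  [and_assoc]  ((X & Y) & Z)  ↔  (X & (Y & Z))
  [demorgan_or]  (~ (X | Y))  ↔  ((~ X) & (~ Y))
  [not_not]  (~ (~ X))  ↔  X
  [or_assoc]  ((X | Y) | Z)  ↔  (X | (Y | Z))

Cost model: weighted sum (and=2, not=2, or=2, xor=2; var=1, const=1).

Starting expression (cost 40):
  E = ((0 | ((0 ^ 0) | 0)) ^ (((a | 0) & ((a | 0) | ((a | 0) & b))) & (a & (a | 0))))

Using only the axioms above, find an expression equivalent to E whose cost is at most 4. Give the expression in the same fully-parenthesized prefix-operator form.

(0 ^ a)   [cost 4]

(1) ((a | 0) | ((a | 0) & b))  =[absorb_or →]=  (a | 0)    ⊢ ((0 | ((0 ^ 0) | 0)) ^ (((a | 0) & (a | 0)) & (a & (a | 0))))
(2) ((0 ^ 0) | 0)  =[or_false →]=  (0 ^ 0)    ⊢ ((0 | (0 ^ 0)) ^ (((a | 0) & (a | 0)) & (a & (a | 0))))
(3) (0 ^ 0)  =[xor_false →]=  0    ⊢ ((0 | 0) ^ (((a | 0) & (a | 0)) & (a & (a | 0))))
(4) (0 | 0)  =[or_false →]=  0    ⊢ (0 ^ (((a | 0) & (a | 0)) & (a & (a | 0))))
(5) (a | 0)  =[or_false →]=  a    ⊢ (0 ^ ((a & (a | 0)) & (a & (a | 0))))
(6) ((a & (a | 0)) & (a & (a | 0)))  =[and_idem →]=  (a & (a | 0))    ⊢ (0 ^ (a & (a | 0)))
(7) (a & (a | 0))  =[absorb_and →]=  a    ⊢ cost 4, within 4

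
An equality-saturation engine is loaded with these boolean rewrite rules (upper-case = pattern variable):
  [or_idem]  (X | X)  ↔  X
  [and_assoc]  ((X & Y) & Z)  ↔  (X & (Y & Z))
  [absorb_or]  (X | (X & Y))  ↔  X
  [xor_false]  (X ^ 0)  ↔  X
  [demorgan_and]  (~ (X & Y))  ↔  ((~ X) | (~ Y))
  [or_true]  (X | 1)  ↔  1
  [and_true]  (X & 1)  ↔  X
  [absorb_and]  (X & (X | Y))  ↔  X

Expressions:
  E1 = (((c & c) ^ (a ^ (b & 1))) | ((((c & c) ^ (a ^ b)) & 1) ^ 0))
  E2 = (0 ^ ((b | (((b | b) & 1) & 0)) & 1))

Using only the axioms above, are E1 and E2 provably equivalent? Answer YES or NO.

Every axiom is a valid identity, so a rewrite proof would force E1 and E2 to agree under every assignment.
At a=0, b=0, c=1: E1 = 1 but E2 = 0; they differ, so no derivation exists.

NO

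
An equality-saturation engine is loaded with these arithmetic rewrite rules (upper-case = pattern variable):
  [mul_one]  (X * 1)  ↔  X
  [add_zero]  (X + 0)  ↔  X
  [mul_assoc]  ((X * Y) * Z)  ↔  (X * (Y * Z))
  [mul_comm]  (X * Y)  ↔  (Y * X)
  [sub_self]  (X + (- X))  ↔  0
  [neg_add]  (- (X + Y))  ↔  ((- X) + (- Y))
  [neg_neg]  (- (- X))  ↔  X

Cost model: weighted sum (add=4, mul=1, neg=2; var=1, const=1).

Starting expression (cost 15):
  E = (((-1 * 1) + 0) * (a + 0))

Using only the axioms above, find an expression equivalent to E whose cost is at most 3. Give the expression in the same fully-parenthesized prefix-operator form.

(-1 * a)   [cost 3]

(1) (a + 0)  =[add_zero →]=  a    ⊢ (((-1 * 1) + 0) * a)
(2) ((-1 * 1) + 0)  =[add_zero →]=  (-1 * 1)    ⊢ ((-1 * 1) * a)
(3) (-1 * 1)  =[mul_one →]=  -1    ⊢ cost 3, within 3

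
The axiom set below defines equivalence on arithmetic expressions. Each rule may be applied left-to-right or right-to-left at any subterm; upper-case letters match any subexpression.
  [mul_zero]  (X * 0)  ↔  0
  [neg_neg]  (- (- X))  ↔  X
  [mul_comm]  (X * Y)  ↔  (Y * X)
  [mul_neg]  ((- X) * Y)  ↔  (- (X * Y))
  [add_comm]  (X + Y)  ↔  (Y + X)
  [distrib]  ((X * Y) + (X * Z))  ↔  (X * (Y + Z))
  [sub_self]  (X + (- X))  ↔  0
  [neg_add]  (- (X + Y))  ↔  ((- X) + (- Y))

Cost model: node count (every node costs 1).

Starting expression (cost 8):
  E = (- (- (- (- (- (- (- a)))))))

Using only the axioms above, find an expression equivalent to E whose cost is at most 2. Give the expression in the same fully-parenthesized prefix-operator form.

(- a)   [cost 2]

step 1: neg_neg (→) rewrites (- (- (- (- (- (- (- a))))))) into (- (- (- (- (- a)))))
step 2: neg_neg (→) rewrites (- (- a)) into a, now (- (- (- a)))
step 3: neg_neg (→) rewrites (- (- (- a))) into (- a), reaching cost 2 (bound 2)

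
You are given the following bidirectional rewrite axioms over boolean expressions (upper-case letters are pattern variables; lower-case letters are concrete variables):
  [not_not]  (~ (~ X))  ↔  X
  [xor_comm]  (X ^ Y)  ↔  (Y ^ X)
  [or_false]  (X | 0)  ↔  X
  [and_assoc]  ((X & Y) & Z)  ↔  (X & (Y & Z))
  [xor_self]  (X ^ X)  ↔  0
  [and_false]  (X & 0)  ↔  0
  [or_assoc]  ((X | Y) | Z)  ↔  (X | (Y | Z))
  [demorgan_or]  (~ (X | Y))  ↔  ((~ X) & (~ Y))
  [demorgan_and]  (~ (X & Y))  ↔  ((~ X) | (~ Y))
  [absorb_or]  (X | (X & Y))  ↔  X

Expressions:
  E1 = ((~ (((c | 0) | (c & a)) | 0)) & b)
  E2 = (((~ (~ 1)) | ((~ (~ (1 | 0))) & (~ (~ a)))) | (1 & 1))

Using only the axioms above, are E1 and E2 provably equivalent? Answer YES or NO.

NO

Every axiom is a valid identity, so a rewrite proof would force E1 and E2 to agree under every assignment.
At a=0, b=0, c=0: E1 = 0 but E2 = 1; they differ, so no derivation exists.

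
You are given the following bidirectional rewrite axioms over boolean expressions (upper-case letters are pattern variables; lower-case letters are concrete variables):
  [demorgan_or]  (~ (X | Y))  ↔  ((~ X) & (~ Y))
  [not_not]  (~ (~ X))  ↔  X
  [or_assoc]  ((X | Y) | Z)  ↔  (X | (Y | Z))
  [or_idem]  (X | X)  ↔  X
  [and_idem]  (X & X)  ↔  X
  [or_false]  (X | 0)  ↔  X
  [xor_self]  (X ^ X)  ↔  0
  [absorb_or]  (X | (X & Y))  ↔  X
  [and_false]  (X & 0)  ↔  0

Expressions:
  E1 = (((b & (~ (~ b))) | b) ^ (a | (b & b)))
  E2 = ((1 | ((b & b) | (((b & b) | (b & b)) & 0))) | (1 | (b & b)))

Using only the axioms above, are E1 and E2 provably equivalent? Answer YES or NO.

All listed rules preserve value, hence provable equivalence implies equal values everywhere; look for a separating assignment.
a=0, b=0 gives E1 ↦ 0, E2 ↦ 1; values differ ⇒ not provably equivalent.

NO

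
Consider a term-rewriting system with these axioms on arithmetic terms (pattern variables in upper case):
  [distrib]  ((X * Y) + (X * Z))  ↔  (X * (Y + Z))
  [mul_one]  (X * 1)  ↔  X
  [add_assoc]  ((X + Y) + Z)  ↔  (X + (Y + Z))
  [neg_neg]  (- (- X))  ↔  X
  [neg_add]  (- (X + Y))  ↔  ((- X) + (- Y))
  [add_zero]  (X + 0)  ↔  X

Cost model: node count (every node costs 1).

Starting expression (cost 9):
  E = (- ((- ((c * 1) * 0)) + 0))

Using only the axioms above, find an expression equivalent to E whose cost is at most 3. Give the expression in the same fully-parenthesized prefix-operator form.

(1) (c * 1)  =[mul_one →]=  c    ⊢ (- ((- (c * 0)) + 0))
(2) ((- (c * 0)) + 0)  =[add_zero →]=  (- (c * 0))    ⊢ (- (- (c * 0)))
(3) (- (- (c * 0)))  =[neg_neg →]=  (c * 0)    ⊢ cost 3, within 3

(c * 0)   [cost 3]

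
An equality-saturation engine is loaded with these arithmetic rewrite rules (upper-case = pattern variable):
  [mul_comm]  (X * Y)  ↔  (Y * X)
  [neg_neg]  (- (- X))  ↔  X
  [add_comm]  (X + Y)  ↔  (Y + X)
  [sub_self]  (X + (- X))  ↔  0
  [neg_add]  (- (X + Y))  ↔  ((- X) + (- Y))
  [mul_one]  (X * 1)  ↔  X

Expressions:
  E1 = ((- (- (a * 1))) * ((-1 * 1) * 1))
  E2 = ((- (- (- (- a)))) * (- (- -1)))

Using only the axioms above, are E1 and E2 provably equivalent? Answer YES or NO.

step 1: mul_one (→) rewrites (a * 1) into a, now ((- (- a)) * ((-1 * 1) * 1))
step 2: mul_one (→) rewrites ((-1 * 1) * 1) into (-1 * 1), now ((- (- a)) * (-1 * 1))
step 3: mul_one (→) rewrites (-1 * 1) into -1, now ((- (- a)) * -1)
step 4: neg_neg (→) rewrites (- (- a)) into a, now (a * -1)
step 5: neg_neg (←) rewrites -1 into (- (- -1)), now (a * (- (- -1)))
step 6: neg_neg (←) rewrites a into (- (- a)), now ((- (- a)) * (- (- -1)))
step 7: neg_neg (←) rewrites (- a) into (- (- (- a))), which is E2

YES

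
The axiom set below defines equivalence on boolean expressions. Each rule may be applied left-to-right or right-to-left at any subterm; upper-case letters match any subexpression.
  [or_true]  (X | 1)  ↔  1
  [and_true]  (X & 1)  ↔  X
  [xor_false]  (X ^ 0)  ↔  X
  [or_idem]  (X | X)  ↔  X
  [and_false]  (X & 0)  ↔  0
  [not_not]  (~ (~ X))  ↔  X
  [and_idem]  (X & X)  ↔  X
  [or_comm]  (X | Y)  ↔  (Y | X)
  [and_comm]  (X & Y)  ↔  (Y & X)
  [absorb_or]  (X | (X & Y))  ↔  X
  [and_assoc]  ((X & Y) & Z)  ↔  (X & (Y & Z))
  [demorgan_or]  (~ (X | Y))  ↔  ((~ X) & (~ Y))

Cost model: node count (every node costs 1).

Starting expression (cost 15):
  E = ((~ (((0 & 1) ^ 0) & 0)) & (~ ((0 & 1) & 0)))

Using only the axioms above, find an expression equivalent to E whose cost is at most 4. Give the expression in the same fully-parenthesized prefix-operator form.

(1) ((0 & 1) ^ 0)  =[xor_false →]=  (0 & 1)    ⊢ ((~ ((0 & 1) & 0)) & (~ ((0 & 1) & 0)))
(2) ((~ ((0 & 1) & 0)) & (~ ((0 & 1) & 0)))  =[and_idem →]=  (~ ((0 & 1) & 0))
(3) (0 & 1)  =[and_true →]=  0    ⊢ cost 4, within 4

(~ (0 & 0))   [cost 4]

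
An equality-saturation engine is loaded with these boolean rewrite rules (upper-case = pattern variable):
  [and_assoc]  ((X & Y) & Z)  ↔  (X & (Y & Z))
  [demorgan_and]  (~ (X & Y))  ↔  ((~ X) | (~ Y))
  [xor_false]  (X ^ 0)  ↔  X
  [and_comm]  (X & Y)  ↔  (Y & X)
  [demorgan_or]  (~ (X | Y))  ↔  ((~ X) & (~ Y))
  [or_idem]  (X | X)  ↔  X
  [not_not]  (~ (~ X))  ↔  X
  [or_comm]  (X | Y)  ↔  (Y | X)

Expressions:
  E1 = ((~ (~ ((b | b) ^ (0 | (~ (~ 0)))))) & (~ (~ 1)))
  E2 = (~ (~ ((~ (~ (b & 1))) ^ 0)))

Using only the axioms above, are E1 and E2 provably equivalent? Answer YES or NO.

YES

1. [not_not →] (~ (~ 0))  →  0;  E1 = ((~ (~ ((b | b) ^ (0 | 0)))) & (~ (~ 1)))
2. [or_idem →] (0 | 0)  →  0;  E1 = ((~ (~ ((b | b) ^ 0))) & (~ (~ 1)))
3. [or_idem →] (b | b)  →  b;  E1 = ((~ (~ (b ^ 0))) & (~ (~ 1)))
4. [not_not →] (~ (~ (b ^ 0)))  →  (b ^ 0);  E1 = ((b ^ 0) & (~ (~ 1)))
5. [not_not →] (~ (~ 1))  →  1;  E1 = ((b ^ 0) & 1)
6. [xor_false →] (b ^ 0)  →  b;  E1 = (b & 1)
7. [not_not ←] (b & 1)  →  (~ (~ (b & 1)))
8. [not_not ←] (b & 1)  →  (~ (~ (b & 1)));  E1 = (~ (~ (~ (~ (b & 1)))))
9. [xor_false ←] (~ (~ (b & 1)))  →  ((~ (~ (b & 1))) ^ 0);  this is E2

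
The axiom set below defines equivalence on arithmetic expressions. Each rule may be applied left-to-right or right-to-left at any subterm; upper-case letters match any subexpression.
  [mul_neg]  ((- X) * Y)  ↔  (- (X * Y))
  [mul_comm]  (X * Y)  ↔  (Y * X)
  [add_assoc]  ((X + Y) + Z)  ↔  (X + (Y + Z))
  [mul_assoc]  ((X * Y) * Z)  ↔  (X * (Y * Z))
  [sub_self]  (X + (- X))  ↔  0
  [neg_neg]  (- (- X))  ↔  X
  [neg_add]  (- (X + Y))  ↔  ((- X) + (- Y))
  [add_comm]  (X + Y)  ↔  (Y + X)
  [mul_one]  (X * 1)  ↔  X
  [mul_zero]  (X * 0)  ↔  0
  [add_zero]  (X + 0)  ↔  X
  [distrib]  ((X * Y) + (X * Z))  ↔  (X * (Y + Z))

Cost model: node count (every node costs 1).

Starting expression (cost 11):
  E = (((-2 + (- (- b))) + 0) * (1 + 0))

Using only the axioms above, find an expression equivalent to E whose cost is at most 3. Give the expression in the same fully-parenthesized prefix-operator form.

(-2 + b)   [cost 3]

(1) (- (- b))  =[neg_neg →]=  b    ⊢ (((-2 + b) + 0) * (1 + 0))
(2) (1 + 0)  =[add_zero →]=  1    ⊢ (((-2 + b) + 0) * 1)
(3) ((-2 + b) + 0)  =[add_zero →]=  (-2 + b)    ⊢ ((-2 + b) * 1)
(4) ((-2 + b) * 1)  =[mul_one →]=  (-2 + b)    ⊢ cost 3, within 3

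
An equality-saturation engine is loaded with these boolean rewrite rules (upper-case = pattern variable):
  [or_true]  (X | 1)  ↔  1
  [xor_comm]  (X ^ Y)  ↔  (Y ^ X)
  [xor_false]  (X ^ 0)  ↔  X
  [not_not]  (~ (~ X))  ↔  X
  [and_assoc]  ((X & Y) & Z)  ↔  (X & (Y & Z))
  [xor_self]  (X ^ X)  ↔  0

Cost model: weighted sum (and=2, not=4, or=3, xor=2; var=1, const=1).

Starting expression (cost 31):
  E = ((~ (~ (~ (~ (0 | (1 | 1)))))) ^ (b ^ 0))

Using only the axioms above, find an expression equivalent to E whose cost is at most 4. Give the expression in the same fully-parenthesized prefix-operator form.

(1) (~ (~ (0 | (1 | 1))))  =[not_not →]=  (0 | (1 | 1))    ⊢ ((~ (~ (0 | (1 | 1)))) ^ (b ^ 0))
(2) (~ (~ (0 | (1 | 1))))  =[not_not →]=  (0 | (1 | 1))    ⊢ ((0 | (1 | 1)) ^ (b ^ 0))
(3) (b ^ 0)  =[xor_false →]=  b    ⊢ ((0 | (1 | 1)) ^ b)
(4) (1 | 1)  =[or_true →]=  1    ⊢ ((0 | 1) ^ b)
(5) (0 | 1)  =[or_true →]=  1    ⊢ cost 4, within 4

(1 ^ b)   [cost 4]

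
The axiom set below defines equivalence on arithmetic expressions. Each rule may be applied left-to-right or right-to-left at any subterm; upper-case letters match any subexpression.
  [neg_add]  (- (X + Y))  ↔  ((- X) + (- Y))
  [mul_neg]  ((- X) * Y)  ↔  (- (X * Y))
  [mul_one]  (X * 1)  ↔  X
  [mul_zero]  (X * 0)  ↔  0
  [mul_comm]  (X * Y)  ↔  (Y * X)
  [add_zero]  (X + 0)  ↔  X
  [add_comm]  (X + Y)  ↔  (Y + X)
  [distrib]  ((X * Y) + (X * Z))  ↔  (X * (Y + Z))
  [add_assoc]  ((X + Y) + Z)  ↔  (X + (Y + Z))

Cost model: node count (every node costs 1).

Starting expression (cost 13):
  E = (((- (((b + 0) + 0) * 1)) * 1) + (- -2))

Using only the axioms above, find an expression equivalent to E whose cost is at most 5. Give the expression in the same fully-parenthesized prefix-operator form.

1. [mul_one →] ((- (((b + 0) + 0) * 1)) * 1)  →  (- (((b + 0) + 0) * 1));  E = ((- (((b + 0) + 0) * 1)) + (- -2))
2. [add_zero →] ((b + 0) + 0)  →  (b + 0);  E = ((- ((b + 0) * 1)) + (- -2))
3. [add_comm →] ((- ((b + 0) * 1)) + (- -2))  →  ((- -2) + (- ((b + 0) * 1)))
4. [mul_one →] ((b + 0) * 1)  →  (b + 0);  E = ((- -2) + (- (b + 0)))
5. [add_zero →] (b + 0)  →  b;  cost 5 ≤ 5, done

((- -2) + (- b))   [cost 5]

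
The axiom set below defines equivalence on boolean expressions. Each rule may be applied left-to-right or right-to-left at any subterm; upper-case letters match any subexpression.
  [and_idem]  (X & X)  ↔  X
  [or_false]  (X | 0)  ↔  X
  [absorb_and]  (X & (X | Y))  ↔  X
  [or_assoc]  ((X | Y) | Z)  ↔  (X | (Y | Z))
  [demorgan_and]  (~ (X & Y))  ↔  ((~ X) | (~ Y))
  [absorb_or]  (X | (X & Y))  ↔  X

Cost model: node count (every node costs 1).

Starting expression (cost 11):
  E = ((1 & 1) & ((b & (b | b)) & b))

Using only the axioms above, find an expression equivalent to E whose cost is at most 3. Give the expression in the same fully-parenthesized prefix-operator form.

(1 & b)   [cost 3]

step 1: absorb_and (→) rewrites (b & (b | b)) into b, now ((1 & 1) & (b & b))
step 2: and_idem (→) rewrites (b & b) into b, now ((1 & 1) & b)
step 3: and_idem (→) rewrites (1 & 1) into 1, reaching cost 3 (bound 3)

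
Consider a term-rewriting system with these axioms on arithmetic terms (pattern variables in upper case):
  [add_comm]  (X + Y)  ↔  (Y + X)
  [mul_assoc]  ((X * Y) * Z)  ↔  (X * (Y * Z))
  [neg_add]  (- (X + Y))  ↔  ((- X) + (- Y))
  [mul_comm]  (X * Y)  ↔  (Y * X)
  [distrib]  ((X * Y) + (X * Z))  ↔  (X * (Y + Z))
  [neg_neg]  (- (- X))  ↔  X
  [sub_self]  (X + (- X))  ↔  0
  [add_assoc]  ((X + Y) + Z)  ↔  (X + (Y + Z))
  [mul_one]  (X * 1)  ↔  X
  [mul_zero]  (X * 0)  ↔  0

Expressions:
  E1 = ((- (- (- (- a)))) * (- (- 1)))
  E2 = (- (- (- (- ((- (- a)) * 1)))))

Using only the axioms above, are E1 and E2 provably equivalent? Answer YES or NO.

YES

(1) (- (- 1))  =[neg_neg →]=  1    ⊢ ((- (- (- (- a)))) * 1)
(2) (- (- (- (- a))))  =[neg_neg →]=  (- (- a))    ⊢ ((- (- a)) * 1)
(3) ((- (- a)) * 1)  =[mul_one →]=  (- (- a))
(4) a  =[neg_neg ←]=  (- (- a))    ⊢ (- (- (- (- a))))
(5) (- a)  =[neg_neg ←]=  (- (- (- a)))    ⊢ (- (- (- (- (- (- a))))))
(6) (- (- a))  =[mul_one ←]=  ((- (- a)) * 1)    ⊢ E2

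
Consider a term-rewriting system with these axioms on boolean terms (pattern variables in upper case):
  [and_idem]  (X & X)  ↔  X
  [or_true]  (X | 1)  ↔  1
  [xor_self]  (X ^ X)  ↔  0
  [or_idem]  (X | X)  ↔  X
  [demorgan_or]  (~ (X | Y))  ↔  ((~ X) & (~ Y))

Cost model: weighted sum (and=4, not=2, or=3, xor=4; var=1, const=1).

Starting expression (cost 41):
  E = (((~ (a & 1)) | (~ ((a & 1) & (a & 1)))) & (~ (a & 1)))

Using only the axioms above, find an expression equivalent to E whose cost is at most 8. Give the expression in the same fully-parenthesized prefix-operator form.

(1) ((a & 1) & (a & 1))  =[and_idem →]=  (a & 1)    ⊢ (((~ (a & 1)) | (~ (a & 1))) & (~ (a & 1)))
(2) ((~ (a & 1)) | (~ (a & 1)))  =[or_idem →]=  (~ (a & 1))    ⊢ ((~ (a & 1)) & (~ (a & 1)))
(3) ((~ (a & 1)) & (~ (a & 1)))  =[and_idem →]=  (~ (a & 1))    ⊢ cost 8, within 8

(~ (a & 1))   [cost 8]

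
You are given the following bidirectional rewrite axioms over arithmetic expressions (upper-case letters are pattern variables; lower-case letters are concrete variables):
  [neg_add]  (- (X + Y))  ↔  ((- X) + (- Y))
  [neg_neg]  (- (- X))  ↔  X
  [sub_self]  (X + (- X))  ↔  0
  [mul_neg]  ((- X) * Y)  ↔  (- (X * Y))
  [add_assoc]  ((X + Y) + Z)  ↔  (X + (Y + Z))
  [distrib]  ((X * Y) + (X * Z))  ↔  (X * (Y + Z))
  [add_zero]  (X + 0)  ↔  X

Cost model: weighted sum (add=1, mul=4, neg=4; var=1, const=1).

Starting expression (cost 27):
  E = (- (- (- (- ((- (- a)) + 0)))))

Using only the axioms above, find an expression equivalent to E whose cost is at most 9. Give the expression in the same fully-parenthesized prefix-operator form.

step 1: add_zero (→) rewrites ((- (- a)) + 0) into (- (- a)), now (- (- (- (- (- (- a))))))
step 2: neg_neg (→) rewrites (- (- (- (- (- a))))) into (- (- (- a))), now (- (- (- (- a))))
step 3: neg_neg (→) rewrites (- (- (- (- a)))) into (- (- a)), reaching cost 9 (bound 9)

(- (- a))   [cost 9]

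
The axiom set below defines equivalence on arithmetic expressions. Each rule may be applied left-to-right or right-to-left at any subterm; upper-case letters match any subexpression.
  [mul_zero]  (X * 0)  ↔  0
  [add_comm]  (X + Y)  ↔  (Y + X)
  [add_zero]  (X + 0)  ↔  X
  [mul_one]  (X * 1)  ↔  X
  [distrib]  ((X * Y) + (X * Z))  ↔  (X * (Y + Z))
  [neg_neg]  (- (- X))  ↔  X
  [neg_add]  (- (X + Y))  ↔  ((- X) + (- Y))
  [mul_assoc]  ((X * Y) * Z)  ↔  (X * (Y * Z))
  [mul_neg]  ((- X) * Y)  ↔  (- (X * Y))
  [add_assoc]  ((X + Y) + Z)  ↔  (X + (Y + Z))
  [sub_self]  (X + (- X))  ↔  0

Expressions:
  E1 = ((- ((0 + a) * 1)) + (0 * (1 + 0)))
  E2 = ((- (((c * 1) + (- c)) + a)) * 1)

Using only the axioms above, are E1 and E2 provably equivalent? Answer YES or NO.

YES

(1) ((0 + a) * 1)  =[mul_one →]=  (0 + a)    ⊢ ((- (0 + a)) + (0 * (1 + 0)))
(2) (1 + 0)  =[add_zero →]=  1    ⊢ ((- (0 + a)) + (0 * 1))
(3) (0 * 1)  =[mul_one →]=  0    ⊢ ((- (0 + a)) + 0)
(4) ((- (0 + a)) + 0)  =[add_zero →]=  (- (0 + a))
(5) 0  =[sub_self ←]=  (c + (- c))    ⊢ (- ((c + (- c)) + a))
(6) (- ((c + (- c)) + a))  =[mul_one ←]=  ((- ((c + (- c)) + a)) * 1)
(7) c  =[mul_one ←]=  (c * 1)    ⊢ E2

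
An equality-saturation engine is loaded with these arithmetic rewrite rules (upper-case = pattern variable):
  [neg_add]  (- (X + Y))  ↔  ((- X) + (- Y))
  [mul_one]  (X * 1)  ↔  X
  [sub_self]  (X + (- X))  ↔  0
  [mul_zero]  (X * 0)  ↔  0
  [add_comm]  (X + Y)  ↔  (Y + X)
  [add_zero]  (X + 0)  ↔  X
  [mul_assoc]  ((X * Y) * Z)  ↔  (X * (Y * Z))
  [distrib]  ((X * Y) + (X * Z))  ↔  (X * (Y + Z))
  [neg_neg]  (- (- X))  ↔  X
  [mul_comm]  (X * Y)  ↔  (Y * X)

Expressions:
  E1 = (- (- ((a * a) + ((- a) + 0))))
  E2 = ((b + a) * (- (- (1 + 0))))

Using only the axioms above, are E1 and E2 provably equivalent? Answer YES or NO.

NO

The axioms are sound identities: if E1 ↔* E2 then E1 and E2 evaluate identically under any assignment.
Under a=0, b=1: E1 evaluates to 0, E2 to 1. Distinct ⇒ no rewrite sequence connects them.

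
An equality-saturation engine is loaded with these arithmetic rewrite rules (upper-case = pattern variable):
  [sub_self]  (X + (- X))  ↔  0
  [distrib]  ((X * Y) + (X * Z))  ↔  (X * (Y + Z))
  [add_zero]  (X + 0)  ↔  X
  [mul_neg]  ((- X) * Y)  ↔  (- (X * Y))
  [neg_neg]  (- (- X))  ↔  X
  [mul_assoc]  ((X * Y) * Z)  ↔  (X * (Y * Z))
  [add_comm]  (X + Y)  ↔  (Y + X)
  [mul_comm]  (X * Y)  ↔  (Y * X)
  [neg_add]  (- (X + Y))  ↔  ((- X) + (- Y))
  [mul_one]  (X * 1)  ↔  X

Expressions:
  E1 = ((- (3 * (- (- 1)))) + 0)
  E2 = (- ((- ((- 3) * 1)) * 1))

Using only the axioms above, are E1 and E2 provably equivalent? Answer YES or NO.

step 1: neg_neg (→) rewrites (- (- 1)) into 1, now ((- (3 * 1)) + 0)
step 2: add_zero (→) rewrites ((- (3 * 1)) + 0) into (- (3 * 1))
step 3: mul_one (→) rewrites (3 * 1) into 3, now (- 3)
step 4: neg_neg (←) rewrites (- 3) into (- (- (- 3)))
step 5: mul_one (←) rewrites (- (- 3)) into ((- (- 3)) * 1), now (- ((- (- 3)) * 1))
step 6: mul_one (←) rewrites (- 3) into ((- 3) * 1), which is E2

YES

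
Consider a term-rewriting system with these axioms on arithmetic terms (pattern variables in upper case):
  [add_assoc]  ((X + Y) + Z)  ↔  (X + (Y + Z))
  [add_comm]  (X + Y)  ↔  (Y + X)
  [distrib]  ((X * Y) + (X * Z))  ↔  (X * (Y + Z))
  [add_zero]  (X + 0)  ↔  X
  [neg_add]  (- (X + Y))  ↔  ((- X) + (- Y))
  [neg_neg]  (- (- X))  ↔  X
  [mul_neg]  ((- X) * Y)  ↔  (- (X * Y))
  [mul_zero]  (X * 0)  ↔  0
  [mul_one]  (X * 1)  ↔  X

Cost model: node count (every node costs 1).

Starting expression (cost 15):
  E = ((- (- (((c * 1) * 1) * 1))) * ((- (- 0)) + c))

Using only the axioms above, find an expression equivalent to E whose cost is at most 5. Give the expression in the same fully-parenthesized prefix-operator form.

(c * (0 + c))   [cost 5]

(1) (- (- (((c * 1) * 1) * 1)))  =[neg_neg →]=  (((c * 1) * 1) * 1)    ⊢ ((((c * 1) * 1) * 1) * ((- (- 0)) + c))
(2) ((c * 1) * 1)  =[mul_one →]=  (c * 1)    ⊢ (((c * 1) * 1) * ((- (- 0)) + c))
(3) (- (- 0))  =[neg_neg →]=  0    ⊢ (((c * 1) * 1) * (0 + c))
(4) (c * 1)  =[mul_one →]=  c    ⊢ ((c * 1) * (0 + c))
(5) (c * 1)  =[mul_one →]=  c    ⊢ cost 5, within 5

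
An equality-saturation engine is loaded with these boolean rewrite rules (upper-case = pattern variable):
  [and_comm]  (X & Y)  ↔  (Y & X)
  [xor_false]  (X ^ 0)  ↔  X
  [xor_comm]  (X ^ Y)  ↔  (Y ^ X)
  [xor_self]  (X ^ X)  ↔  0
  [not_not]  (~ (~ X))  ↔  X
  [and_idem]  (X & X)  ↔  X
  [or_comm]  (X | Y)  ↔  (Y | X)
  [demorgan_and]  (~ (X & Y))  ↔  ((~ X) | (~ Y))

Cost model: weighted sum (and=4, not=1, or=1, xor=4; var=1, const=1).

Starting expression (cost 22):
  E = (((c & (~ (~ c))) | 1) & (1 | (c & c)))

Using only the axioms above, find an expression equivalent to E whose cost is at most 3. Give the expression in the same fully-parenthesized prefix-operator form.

(1 | c)   [cost 3]

1. [not_not →] (~ (~ c))  →  c;  E = (((c & c) | 1) & (1 | (c & c)))
2. [or_comm →] ((c & c) | 1)  →  (1 | (c & c));  E = ((1 | (c & c)) & (1 | (c & c)))
3. [and_idem →] ((1 | (c & c)) & (1 | (c & c)))  →  (1 | (c & c))
4. [and_idem →] (c & c)  →  c;  cost 3 ≤ 3, done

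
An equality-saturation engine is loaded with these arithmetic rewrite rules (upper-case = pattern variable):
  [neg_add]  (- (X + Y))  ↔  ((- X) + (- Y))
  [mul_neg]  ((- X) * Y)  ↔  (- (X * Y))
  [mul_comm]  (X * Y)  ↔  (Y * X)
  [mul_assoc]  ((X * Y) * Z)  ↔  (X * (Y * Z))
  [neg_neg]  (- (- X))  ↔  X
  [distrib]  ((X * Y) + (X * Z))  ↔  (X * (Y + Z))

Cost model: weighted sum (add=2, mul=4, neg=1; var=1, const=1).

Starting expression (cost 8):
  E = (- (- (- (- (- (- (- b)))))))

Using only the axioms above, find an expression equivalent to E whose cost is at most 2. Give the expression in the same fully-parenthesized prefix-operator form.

(- b)   [cost 2]

(1) (- (- (- (- (- (- b))))))  =[neg_neg →]=  (- (- (- (- b))))    ⊢ (- (- (- (- (- b)))))
(2) (- (- (- (- b))))  =[neg_neg →]=  (- (- b))    ⊢ (- (- (- b)))
(3) (- (- (- b)))  =[neg_neg →]=  (- b)    ⊢ cost 2, within 2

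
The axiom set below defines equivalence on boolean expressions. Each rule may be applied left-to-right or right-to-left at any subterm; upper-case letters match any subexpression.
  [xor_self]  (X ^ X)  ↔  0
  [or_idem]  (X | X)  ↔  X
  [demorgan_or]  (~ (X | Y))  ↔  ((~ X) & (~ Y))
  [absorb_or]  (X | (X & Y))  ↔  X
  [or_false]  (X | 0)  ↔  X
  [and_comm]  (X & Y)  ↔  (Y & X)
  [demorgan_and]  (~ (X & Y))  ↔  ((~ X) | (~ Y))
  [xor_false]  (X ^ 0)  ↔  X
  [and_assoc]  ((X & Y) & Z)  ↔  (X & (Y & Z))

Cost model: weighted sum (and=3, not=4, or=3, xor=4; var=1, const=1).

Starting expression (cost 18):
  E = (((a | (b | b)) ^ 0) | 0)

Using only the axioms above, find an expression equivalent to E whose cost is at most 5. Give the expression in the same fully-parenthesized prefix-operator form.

1. [or_false →] (((a | (b | b)) ^ 0) | 0)  →  ((a | (b | b)) ^ 0)
2. [xor_false →] ((a | (b | b)) ^ 0)  →  (a | (b | b))
3. [or_idem →] (b | b)  →  b;  cost 5 ≤ 5, done

(a | b)   [cost 5]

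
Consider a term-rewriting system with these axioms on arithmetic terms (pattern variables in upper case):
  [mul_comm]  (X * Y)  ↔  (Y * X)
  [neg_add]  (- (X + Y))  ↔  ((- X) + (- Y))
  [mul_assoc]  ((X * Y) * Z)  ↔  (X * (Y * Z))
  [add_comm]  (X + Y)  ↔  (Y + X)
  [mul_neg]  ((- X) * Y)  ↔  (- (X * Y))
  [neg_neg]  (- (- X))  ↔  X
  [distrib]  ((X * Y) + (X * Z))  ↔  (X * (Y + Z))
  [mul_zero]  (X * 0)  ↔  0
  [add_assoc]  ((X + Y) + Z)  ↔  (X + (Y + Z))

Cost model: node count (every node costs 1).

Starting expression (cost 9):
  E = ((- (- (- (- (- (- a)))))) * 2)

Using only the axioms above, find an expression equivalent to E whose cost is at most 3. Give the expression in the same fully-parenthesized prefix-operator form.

1. [neg_neg →] (- (- (- (- a))))  →  (- (- a));  E = ((- (- (- (- a)))) * 2)
2. [neg_neg →] (- (- a))  →  a;  E = ((- (- a)) * 2)
3. [neg_neg →] (- (- a))  →  a;  cost 3 ≤ 3, done

(a * 2)   [cost 3]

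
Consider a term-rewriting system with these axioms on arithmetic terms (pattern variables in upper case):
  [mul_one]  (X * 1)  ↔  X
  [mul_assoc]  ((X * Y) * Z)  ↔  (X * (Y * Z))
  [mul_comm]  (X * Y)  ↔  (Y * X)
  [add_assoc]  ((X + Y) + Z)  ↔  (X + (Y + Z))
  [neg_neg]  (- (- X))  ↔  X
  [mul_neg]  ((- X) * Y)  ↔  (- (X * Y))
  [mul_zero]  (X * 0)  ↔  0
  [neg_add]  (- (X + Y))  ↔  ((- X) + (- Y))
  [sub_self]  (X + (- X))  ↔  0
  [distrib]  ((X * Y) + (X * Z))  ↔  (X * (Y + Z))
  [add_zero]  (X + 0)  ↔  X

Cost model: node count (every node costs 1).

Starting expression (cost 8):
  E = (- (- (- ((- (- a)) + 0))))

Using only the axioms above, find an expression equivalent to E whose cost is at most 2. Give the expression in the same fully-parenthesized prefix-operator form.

(- a)   [cost 2]

(1) ((- (- a)) + 0)  =[add_zero →]=  (- (- a))    ⊢ (- (- (- (- (- a)))))
(2) (- (- (- (- a))))  =[neg_neg →]=  (- (- a))    ⊢ (- (- (- a)))
(3) (- (- a))  =[neg_neg →]=  a    ⊢ cost 2, within 2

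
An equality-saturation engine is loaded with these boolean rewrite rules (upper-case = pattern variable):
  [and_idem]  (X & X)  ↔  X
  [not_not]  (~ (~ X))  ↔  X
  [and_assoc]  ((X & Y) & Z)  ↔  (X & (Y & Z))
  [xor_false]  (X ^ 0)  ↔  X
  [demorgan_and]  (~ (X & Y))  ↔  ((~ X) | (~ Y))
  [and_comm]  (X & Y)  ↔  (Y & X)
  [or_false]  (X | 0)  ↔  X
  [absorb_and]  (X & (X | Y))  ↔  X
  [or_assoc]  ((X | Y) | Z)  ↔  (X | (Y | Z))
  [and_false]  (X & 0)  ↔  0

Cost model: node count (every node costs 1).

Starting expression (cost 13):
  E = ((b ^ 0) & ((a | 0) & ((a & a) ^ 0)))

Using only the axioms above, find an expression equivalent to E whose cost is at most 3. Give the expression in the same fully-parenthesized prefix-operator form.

(1) ((a & a) ^ 0)  =[xor_false →]=  (a & a)    ⊢ ((b ^ 0) & ((a | 0) & (a & a)))
(2) (b ^ 0)  =[xor_false →]=  b    ⊢ (b & ((a | 0) & (a & a)))
(3) (a & a)  =[and_idem →]=  a    ⊢ (b & ((a | 0) & a))
(4) (a | 0)  =[or_false →]=  a    ⊢ (b & (a & a))
(5) (a & a)  =[and_idem →]=  a    ⊢ cost 3, within 3

(b & a)   [cost 3]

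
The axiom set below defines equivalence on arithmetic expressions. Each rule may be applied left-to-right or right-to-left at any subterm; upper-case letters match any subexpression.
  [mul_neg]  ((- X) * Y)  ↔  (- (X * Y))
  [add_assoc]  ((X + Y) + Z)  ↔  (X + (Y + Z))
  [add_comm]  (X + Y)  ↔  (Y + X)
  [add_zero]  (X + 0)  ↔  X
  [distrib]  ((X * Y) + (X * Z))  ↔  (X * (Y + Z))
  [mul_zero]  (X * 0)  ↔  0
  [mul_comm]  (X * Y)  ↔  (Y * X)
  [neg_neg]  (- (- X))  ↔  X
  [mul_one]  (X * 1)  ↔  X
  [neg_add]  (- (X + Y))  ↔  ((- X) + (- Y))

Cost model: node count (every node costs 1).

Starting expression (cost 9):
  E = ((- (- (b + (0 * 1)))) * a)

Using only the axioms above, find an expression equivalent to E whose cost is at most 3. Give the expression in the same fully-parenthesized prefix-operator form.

(b * a)   [cost 3]

1. [mul_one →] (0 * 1)  →  0;  E = ((- (- (b + 0))) * a)
2. [neg_neg →] (- (- (b + 0)))  →  (b + 0);  E = ((b + 0) * a)
3. [add_zero →] (b + 0)  →  b;  cost 3 ≤ 3, done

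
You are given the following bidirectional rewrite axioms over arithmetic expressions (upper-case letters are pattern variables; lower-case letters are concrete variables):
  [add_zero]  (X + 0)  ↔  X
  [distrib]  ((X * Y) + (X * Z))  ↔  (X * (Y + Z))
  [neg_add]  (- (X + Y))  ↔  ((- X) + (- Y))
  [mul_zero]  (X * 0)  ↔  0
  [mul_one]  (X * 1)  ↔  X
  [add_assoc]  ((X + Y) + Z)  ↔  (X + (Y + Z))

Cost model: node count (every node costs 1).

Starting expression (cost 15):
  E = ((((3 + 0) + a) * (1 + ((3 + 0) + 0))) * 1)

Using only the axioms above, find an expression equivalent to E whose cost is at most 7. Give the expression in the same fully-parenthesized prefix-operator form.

((3 + a) * (1 + 3))   [cost 7]

step 1: mul_one (→) rewrites ((((3 + 0) + a) * (1 + ((3 + 0) + 0))) * 1) into (((3 + 0) + a) * (1 + ((3 + 0) + 0)))
step 2: add_zero (→) rewrites (3 + 0) into 3, now ((3 + a) * (1 + ((3 + 0) + 0)))
step 3: add_zero (→) rewrites (3 + 0) into 3, now ((3 + a) * (1 + (3 + 0)))
step 4: add_zero (→) rewrites (3 + 0) into 3, reaching cost 7 (bound 7)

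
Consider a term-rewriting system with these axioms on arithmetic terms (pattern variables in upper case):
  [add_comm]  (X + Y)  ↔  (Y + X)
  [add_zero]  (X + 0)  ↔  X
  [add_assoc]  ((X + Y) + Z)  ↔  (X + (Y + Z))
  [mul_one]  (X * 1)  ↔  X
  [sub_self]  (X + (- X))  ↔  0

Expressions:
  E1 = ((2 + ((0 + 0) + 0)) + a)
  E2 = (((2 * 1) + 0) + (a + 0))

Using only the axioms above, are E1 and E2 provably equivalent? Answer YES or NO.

YES

1. [add_zero →] ((0 + 0) + 0)  →  (0 + 0);  E1 = ((2 + (0 + 0)) + a)
2. [add_zero →] (0 + 0)  →  0;  E1 = ((2 + 0) + a)
3. [add_zero ←] a  →  (a + 0);  E1 = ((2 + 0) + (a + 0))
4. [mul_one ←] 2  →  (2 * 1);  this is E2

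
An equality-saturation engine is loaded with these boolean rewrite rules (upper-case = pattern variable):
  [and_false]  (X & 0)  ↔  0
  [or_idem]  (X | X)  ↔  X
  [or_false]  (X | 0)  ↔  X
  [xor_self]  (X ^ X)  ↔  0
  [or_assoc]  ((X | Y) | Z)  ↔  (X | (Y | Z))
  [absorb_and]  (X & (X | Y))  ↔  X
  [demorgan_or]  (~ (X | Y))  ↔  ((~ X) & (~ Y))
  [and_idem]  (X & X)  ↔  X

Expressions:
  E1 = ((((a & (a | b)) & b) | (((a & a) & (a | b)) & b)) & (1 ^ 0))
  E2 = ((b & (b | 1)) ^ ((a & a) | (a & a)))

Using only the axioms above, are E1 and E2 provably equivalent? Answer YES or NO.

All listed rules preserve value, hence provable equivalence implies equal values everywhere; look for a separating assignment.
a=0, b=1 gives E1 ↦ 0, E2 ↦ 1; values differ ⇒ not provably equivalent.

NO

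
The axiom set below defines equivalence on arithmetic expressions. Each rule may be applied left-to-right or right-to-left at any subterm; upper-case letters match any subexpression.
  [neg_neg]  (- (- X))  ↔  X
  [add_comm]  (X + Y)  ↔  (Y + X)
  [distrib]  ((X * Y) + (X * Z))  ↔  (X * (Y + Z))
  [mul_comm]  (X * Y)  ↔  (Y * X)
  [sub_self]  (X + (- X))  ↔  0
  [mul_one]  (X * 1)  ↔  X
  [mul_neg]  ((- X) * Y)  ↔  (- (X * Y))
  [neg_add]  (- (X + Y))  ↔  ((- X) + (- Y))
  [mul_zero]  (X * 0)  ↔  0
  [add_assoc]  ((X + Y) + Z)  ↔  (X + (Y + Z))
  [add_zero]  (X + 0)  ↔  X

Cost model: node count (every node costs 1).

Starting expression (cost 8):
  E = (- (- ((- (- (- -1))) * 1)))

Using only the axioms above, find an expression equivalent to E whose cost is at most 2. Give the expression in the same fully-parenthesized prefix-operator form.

(- -1)   [cost 2]

1. [mul_one →] ((- (- (- -1))) * 1)  →  (- (- (- -1)));  E = (- (- (- (- (- -1)))))
2. [neg_neg →] (- (- -1))  →  -1;  E = (- (- (- -1)))
3. [neg_neg →] (- (- (- -1)))  →  (- -1);  cost 2 ≤ 2, done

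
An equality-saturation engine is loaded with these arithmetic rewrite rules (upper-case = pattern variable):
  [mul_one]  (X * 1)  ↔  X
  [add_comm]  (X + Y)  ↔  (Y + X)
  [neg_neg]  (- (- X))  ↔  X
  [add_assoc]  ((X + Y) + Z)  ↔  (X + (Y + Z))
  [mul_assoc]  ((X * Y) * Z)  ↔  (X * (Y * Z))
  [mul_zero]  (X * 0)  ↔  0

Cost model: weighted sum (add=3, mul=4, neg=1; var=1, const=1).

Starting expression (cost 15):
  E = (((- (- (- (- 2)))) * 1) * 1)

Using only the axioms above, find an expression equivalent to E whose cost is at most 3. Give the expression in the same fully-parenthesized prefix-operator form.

1. [neg_neg →] (- (- (- 2)))  →  (- 2);  E = (((- (- 2)) * 1) * 1)
2. [mul_one →] (((- (- 2)) * 1) * 1)  →  ((- (- 2)) * 1)
3. [mul_one →] ((- (- 2)) * 1)  →  (- (- 2));  cost 3 ≤ 3, done

(- (- 2))   [cost 3]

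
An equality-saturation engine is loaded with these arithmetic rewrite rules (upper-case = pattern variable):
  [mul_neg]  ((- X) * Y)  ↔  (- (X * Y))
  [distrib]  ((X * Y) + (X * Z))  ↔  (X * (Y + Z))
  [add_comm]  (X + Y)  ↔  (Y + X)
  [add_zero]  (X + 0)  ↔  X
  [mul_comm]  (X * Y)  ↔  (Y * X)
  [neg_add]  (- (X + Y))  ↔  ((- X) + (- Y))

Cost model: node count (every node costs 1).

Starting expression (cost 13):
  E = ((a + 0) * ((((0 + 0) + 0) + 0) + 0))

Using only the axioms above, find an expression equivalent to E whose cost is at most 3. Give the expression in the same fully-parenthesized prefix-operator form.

(1) (((0 + 0) + 0) + 0)  =[add_zero →]=  ((0 + 0) + 0)    ⊢ ((a + 0) * (((0 + 0) + 0) + 0))
(2) (0 + 0)  =[add_zero →]=  0    ⊢ ((a + 0) * ((0 + 0) + 0))
(3) (0 + 0)  =[add_zero →]=  0    ⊢ ((a + 0) * (0 + 0))
(4) (0 + 0)  =[add_zero →]=  0    ⊢ ((a + 0) * 0)
(5) (a + 0)  =[add_zero →]=  a    ⊢ cost 3, within 3

(a * 0)   [cost 3]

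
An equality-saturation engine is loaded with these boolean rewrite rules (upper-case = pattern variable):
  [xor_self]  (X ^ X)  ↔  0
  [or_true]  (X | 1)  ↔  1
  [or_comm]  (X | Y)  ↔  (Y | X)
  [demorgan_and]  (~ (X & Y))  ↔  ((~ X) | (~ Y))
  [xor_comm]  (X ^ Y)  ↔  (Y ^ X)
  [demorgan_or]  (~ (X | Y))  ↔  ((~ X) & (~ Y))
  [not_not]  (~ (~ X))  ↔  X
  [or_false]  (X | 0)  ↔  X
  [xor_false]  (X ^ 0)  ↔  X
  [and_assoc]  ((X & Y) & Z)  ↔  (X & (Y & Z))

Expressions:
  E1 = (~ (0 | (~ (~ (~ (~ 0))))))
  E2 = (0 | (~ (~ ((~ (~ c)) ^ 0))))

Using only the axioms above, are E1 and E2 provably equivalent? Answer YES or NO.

NO

The axioms are sound identities: if E1 ↔* E2 then E1 and E2 evaluate identically under any assignment.
Under c=0: E1 evaluates to 1, E2 to 0. Distinct ⇒ no rewrite sequence connects them.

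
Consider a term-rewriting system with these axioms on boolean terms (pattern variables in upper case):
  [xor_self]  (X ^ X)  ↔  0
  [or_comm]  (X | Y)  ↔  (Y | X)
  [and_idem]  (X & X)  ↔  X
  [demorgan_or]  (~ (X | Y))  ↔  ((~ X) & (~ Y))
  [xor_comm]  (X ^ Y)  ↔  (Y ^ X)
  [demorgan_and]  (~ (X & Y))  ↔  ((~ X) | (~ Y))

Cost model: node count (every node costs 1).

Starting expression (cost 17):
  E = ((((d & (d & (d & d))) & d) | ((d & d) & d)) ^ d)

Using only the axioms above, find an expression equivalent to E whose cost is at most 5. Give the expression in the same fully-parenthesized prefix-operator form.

(d ^ (d | d))   [cost 5]

1. [and_idem →] (d & d)  →  d;  E = ((((d & (d & d)) & d) | ((d & d) & d)) ^ d)
2. [and_idem →] (d & d)  →  d;  E = ((((d & d) & d) | ((d & d) & d)) ^ d)
3. [and_idem →] (d & d)  →  d;  E = (((d & d) | ((d & d) & d)) ^ d)
4. [and_idem →] (d & d)  →  d;  E = (((d & d) | (d & d)) ^ d)
5. [and_idem →] (d & d)  →  d;  E = (((d & d) | d) ^ d)
6. [xor_comm →] (((d & d) | d) ^ d)  →  (d ^ ((d & d) | d))
7. [and_idem →] (d & d)  →  d;  cost 5 ≤ 5, done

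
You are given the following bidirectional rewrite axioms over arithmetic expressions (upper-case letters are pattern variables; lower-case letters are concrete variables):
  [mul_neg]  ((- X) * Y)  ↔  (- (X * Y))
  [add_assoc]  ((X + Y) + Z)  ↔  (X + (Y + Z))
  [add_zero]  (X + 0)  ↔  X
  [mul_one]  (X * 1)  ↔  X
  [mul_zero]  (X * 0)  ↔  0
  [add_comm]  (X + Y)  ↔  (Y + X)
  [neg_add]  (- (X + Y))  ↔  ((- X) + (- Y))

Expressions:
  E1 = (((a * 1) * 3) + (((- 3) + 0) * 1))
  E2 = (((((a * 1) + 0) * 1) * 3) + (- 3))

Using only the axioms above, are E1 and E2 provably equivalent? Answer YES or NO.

step 1: add_zero (→) rewrites ((- 3) + 0) into (- 3), now (((a * 1) * 3) + ((- 3) * 1))
step 2: mul_one (→) rewrites ((- 3) * 1) into (- 3), now (((a * 1) * 3) + (- 3))
step 3: mul_one (←) rewrites a into (a * 1), now ((((a * 1) * 1) * 3) + (- 3))
step 4: add_zero (←) rewrites (a * 1) into ((a * 1) + 0), which is E2

YES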